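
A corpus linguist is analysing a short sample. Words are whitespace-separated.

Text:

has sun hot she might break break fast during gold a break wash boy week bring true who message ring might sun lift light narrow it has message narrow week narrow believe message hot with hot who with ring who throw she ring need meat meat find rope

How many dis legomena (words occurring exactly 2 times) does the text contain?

Frequencies: hot:3, break:3, who:3, message:3, ring:3, narrow:3, has:2, sun:2, she:2, might:2, week:2, with:2, meat:2, fast:1, during:1, gold:1, a:1, wash:1, boy:1, bring:1, … (9 more, each freq 1)
Words with frequency 2: has, meat, might, she, sun, week, with

7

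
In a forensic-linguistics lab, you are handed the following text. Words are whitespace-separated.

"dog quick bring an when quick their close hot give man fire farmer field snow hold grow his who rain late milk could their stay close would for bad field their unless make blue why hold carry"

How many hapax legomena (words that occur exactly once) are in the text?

26

Frequencies: their:3, quick:2, close:2, field:2, hold:2, dog:1, bring:1, an:1, when:1, hot:1, give:1, man:1, fire:1, farmer:1, snow:1, grow:1, his:1, who:1, rain:1, late:1, … (11 more, each freq 1)
Hapax (freq=1): an, bad, blue, bring, carry, could, dog, farmer, fire, for, give, grow, his, hot, late, make, man, milk, rain, snow, stay, unless, when, who, why, would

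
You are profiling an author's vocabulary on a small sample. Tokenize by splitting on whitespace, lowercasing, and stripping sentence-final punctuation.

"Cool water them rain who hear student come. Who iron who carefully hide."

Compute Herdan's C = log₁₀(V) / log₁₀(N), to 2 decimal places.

N = 13, V = 11.
log₁₀(V) = 1.041393, log₁₀(N) = 1.113943
C = 1.041393 / 1.113943 = 0.93

0.93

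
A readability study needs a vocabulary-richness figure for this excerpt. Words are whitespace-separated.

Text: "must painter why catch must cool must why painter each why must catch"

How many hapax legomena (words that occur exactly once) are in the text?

Frequencies: must:4, why:3, painter:2, catch:2, cool:1, each:1
Hapax (freq=1): cool, each

2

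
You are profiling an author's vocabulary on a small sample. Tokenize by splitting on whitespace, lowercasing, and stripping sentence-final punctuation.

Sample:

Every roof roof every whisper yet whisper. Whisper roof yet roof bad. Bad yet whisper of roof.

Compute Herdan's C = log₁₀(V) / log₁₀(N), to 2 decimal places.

N = 17, V = 6.
log₁₀(V) = 0.778151, log₁₀(N) = 1.230449
C = 0.778151 / 1.230449 = 0.63

0.63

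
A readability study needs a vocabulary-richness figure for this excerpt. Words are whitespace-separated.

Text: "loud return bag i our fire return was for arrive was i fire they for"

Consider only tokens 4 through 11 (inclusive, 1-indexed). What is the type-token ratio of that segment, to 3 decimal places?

0.875

Segment tokens 4–11: i, our, fire, return, was, for, arrive, was
Segment N = 8, segment V = 7.
TTR = 7 / 8 = 0.875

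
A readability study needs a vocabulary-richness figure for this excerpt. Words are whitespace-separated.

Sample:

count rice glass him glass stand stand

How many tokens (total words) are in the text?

7

Tokens: count, rice, glass, him, glass, stand, stand
N = 7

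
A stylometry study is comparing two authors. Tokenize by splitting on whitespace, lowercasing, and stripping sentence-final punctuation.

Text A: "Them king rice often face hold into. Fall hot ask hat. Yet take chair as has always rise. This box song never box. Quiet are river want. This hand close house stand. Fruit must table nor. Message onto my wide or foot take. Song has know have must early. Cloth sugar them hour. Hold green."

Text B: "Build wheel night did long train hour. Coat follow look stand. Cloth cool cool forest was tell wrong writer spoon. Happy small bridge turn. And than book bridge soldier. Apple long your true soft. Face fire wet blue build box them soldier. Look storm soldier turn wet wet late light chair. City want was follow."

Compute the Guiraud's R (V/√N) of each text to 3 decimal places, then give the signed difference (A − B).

A: V=47, N=55, R=6.337
B: V=43, N=55, R=5.798
Difference = 6.337 − 5.798 = 0.539

0.539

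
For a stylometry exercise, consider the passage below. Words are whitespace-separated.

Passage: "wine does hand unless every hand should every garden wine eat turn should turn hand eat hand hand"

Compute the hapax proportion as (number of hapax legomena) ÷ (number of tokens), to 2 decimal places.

Frequencies: hand:5, wine:2, every:2, should:2, eat:2, turn:2, does:1, unless:1, garden:1
Hapax count = 3; token count = 18.
Ratio = 3 / 18 = 0.17

0.17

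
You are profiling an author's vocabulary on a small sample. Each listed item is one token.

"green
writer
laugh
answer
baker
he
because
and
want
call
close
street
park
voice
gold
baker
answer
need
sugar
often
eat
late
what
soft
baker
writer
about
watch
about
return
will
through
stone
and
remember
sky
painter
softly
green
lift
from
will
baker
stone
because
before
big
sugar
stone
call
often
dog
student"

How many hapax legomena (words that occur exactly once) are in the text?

Frequencies: baker:4, stone:3, green:2, writer:2, answer:2, because:2, and:2, call:2, sugar:2, often:2, about:2, will:2, laugh:1, he:1, want:1, close:1, street:1, park:1, voice:1, gold:1, … (18 more, each freq 1)
Hapax (freq=1): before, big, close, dog, eat, from, gold, he, late, laugh, lift, need, painter, park, remember, return, sky, soft, softly, street, student, through, voice, want, watch, what

26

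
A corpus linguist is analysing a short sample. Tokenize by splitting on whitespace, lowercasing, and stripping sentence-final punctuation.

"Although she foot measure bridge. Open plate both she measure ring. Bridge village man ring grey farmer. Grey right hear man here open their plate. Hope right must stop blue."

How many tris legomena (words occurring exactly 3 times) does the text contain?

Frequencies: she:2, measure:2, bridge:2, open:2, plate:2, ring:2, man:2, grey:2, right:2, although:1, foot:1, both:1, village:1, farmer:1, hear:1, here:1, their:1, hope:1, must:1, stop:1, … (1 more, each freq 1)
Words with frequency 3: (none)

0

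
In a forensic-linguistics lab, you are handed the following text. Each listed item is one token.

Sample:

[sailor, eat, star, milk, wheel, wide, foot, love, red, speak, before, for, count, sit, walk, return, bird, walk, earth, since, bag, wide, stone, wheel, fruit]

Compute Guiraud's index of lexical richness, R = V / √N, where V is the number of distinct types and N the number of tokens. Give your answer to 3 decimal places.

N = 25, V = 22.
√N = 5.000000
R = 22 / 5.000000 = 4.400

4.400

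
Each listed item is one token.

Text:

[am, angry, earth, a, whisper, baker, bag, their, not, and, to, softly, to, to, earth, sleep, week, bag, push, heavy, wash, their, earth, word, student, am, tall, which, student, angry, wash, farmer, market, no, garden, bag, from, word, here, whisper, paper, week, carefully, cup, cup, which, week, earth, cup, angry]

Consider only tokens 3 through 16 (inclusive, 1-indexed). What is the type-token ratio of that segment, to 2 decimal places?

Segment tokens 3–16: earth, a, whisper, baker, bag, their, not, and, to, softly, to, to, earth, sleep
Segment N = 14, segment V = 11.
TTR = 11 / 14 = 0.79

0.79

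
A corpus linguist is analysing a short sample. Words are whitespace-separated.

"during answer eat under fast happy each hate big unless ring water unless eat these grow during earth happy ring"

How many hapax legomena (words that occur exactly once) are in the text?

10

Frequencies: during:2, eat:2, happy:2, unless:2, ring:2, answer:1, under:1, fast:1, each:1, hate:1, big:1, water:1, these:1, grow:1, earth:1
Hapax (freq=1): answer, big, each, earth, fast, grow, hate, these, under, water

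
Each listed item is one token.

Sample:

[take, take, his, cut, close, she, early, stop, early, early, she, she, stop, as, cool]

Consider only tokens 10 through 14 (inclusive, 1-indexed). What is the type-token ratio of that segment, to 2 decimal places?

Segment tokens 10–14: early, she, she, stop, as
Segment N = 5, segment V = 4.
TTR = 4 / 5 = 0.80

0.80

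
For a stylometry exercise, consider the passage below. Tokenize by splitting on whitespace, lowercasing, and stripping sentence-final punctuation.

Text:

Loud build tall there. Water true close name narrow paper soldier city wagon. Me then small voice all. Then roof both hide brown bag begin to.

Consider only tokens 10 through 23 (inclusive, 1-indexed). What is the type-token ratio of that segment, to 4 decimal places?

0.9286

Segment tokens 10–23: paper, soldier, city, wagon, me, then, small, voice, all, then, roof, both, hide, brown
Segment N = 14, segment V = 13.
TTR = 13 / 14 = 0.9286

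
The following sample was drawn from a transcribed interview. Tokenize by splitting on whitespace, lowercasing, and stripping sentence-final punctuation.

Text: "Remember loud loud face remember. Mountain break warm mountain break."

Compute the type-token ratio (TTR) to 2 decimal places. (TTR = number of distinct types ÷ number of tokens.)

0.60

N = 10 tokens, V = 6 types.
TTR = V / N = 6 / 10 = 0.60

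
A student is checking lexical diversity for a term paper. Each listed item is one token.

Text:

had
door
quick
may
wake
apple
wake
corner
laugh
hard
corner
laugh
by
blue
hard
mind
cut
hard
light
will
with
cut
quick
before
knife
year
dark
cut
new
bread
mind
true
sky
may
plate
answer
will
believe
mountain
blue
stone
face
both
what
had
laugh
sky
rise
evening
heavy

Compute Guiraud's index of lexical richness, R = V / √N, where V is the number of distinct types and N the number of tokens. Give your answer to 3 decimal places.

N = 50, V = 35.
√N = 7.071068
R = 35 / 7.071068 = 4.950

4.950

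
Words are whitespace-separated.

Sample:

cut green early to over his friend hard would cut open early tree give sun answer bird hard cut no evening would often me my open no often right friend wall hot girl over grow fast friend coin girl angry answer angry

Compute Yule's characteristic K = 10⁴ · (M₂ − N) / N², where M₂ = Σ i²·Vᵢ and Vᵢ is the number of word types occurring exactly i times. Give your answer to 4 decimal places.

Frequencies: cut:3, friend:3, early:2, over:2, hard:2, would:2, open:2, answer:2, no:2, often:2, girl:2, angry:2, green:1, to:1, his:1, tree:1, give:1, sun:1, bird:1, evening:1, … (8 more, each freq 1)
N = 42. Frequency spectrum: V_1=16, V_2=10, V_3=2
M₂ = 1²·16 + 2²·10 + 3²·2 = 74
K = 10000 × (74 − 42) / 42² = 181.4059

181.4059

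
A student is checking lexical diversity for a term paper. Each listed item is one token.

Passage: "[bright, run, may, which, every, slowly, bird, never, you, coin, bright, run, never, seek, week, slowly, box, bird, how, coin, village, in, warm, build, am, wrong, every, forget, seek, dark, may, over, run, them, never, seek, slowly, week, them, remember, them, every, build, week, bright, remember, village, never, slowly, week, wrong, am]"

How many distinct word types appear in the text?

25

Distinct types: {am, bird, box, bright, build, coin, dark, every, forget, how, in, may, never, over, remember, run, seek, slowly, them, village, warm, week, which, wrong, you}
V = 25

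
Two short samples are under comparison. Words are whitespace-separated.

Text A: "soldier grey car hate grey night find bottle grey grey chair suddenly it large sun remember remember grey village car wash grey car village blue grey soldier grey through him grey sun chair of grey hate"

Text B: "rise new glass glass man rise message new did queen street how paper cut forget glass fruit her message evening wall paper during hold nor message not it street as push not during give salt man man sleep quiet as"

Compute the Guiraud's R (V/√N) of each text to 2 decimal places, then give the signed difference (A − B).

-1.10

A: V=19, N=36, R=3.17
B: V=27, N=40, R=4.27
Difference = 3.17 − 4.27 = -1.10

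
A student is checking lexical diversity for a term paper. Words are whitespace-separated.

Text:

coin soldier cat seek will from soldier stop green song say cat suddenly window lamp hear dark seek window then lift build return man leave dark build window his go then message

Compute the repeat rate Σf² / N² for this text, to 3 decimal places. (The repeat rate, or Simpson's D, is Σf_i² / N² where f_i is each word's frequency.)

Frequencies: window:3, soldier:2, cat:2, seek:2, dark:2, then:2, build:2, coin:1, will:1, from:1, stop:1, green:1, song:1, say:1, suddenly:1, lamp:1, hear:1, lift:1, return:1, man:1, … (4 more, each freq 1)
Σf² = 50; N² = 1024
Repeat rate = 50 / 1024 = 0.049

0.049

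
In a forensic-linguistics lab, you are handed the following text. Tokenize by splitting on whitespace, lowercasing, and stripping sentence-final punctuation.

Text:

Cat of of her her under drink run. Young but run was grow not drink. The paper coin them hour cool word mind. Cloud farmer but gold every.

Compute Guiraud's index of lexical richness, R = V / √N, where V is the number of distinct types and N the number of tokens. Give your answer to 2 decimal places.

N = 28, V = 23.
√N = 5.291503
R = 23 / 5.291503 = 4.35

4.35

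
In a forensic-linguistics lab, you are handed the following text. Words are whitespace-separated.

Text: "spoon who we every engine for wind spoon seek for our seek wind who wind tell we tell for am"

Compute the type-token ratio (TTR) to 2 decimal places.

0.55

N = 20 tokens, V = 11 types.
TTR = V / N = 11 / 20 = 0.55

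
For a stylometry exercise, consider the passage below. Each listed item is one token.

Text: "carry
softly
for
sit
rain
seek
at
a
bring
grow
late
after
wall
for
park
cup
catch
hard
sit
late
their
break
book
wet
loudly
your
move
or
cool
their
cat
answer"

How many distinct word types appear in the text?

Distinct types: {a, after, answer, at, book, break, bring, carry, cat, catch, cool, cup, for, grow, hard, late, loudly, move, or, park, rain, seek, sit, softly, their, wall, wet, your}
V = 28

28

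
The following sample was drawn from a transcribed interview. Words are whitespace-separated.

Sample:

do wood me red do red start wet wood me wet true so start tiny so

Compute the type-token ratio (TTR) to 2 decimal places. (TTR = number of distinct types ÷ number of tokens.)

0.56

N = 16 tokens, V = 9 types.
TTR = V / N = 9 / 16 = 0.56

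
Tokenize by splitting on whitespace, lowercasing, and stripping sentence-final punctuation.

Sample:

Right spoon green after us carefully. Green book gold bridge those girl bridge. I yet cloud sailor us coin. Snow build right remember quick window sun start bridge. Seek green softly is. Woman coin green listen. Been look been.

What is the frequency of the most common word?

4

Frequencies: green:4, bridge:3, right:2, us:2, coin:2, been:2, spoon:1, after:1, carefully:1, book:1, gold:1, those:1, girl:1, i:1, yet:1, cloud:1, sailor:1, snow:1, build:1, remember:1, … (10 more, each freq 1)
Most common: 'green' with frequency 4.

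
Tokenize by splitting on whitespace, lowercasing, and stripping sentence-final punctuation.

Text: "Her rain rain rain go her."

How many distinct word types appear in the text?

Distinct types: {go, her, rain}
V = 3

3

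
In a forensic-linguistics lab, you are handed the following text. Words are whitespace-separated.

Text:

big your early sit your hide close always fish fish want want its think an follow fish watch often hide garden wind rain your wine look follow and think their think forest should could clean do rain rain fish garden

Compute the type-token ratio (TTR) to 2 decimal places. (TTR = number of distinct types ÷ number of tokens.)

N = 40 tokens, V = 27 types.
TTR = V / N = 27 / 40 = 0.68

0.68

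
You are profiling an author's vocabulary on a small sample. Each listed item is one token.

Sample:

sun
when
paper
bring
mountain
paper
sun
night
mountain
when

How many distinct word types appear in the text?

6

Distinct types: {bring, mountain, night, paper, sun, when}
V = 6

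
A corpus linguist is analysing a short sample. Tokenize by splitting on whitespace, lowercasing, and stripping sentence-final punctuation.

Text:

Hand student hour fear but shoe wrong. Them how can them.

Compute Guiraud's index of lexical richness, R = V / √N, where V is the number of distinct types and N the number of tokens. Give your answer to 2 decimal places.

N = 11, V = 10.
√N = 3.316625
R = 10 / 3.316625 = 3.02

3.02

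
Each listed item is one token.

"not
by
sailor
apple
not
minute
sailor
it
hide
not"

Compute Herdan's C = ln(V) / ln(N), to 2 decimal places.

0.85

N = 10, V = 7.
ln(V) = 1.945910, ln(N) = 2.302585
C = 1.945910 / 2.302585 = 0.85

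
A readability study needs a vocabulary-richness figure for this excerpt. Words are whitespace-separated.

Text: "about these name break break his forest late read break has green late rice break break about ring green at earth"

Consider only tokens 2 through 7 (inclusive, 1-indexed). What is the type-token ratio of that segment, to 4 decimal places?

Segment tokens 2–7: these, name, break, break, his, forest
Segment N = 6, segment V = 5.
TTR = 5 / 6 = 0.8333

0.8333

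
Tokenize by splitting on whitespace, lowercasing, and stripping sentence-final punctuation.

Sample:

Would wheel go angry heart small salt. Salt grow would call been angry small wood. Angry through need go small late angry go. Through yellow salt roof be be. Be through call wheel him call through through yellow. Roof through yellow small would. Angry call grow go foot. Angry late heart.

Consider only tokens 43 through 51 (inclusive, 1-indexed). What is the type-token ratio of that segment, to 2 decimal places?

Segment tokens 43–51: would, angry, call, grow, go, foot, angry, late, heart
Segment N = 9, segment V = 8.
TTR = 8 / 9 = 0.89

0.89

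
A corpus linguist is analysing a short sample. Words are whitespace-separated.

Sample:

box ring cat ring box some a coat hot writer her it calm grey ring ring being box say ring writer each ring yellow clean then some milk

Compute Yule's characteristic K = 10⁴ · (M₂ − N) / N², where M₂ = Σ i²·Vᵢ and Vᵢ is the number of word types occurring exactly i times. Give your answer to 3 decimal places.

510.204

Frequencies: ring:6, box:3, some:2, writer:2, cat:1, a:1, coat:1, hot:1, her:1, it:1, calm:1, grey:1, being:1, say:1, each:1, yellow:1, clean:1, then:1, milk:1
N = 28. Frequency spectrum: V_1=15, V_2=2, V_3=1, V_6=1
M₂ = 1²·15 + 2²·2 + 3²·1 + 6²·1 = 68
K = 10000 × (68 − 28) / 28² = 510.204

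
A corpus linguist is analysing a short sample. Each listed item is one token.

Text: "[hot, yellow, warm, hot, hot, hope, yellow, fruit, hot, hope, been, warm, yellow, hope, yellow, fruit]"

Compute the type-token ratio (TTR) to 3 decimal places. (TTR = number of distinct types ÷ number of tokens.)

0.375

N = 16 tokens, V = 6 types.
TTR = V / N = 6 / 16 = 0.375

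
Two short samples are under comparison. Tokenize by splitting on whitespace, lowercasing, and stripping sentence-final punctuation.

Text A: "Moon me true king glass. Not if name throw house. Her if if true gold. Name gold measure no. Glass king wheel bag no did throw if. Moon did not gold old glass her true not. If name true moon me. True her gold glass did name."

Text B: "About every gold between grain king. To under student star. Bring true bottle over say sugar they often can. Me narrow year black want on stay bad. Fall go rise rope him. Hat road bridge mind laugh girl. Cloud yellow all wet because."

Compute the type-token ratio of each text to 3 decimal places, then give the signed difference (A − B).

-0.617

TTR(A) = 18/47 = 0.383
TTR(B) = 43/43 = 1.000
Difference = 0.383 − 1.000 = -0.617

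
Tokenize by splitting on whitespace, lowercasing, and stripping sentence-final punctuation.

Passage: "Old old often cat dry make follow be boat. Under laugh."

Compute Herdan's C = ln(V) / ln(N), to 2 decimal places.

N = 11, V = 10.
ln(V) = 2.302585, ln(N) = 2.397895
C = 2.302585 / 2.397895 = 0.96

0.96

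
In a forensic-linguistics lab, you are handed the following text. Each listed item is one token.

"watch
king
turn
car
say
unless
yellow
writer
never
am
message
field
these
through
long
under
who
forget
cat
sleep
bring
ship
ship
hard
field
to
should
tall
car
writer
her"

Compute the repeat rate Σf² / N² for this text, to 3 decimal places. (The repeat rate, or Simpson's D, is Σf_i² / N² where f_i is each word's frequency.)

Frequencies: car:2, writer:2, field:2, ship:2, watch:1, king:1, turn:1, say:1, unless:1, yellow:1, never:1, am:1, message:1, these:1, through:1, long:1, under:1, who:1, forget:1, cat:1, … (7 more, each freq 1)
Σf² = 39; N² = 961
Repeat rate = 39 / 961 = 0.041

0.041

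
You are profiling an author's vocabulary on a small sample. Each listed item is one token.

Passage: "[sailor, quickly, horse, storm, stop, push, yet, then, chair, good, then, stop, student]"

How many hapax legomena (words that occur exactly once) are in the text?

Frequencies: stop:2, then:2, sailor:1, quickly:1, horse:1, storm:1, push:1, yet:1, chair:1, good:1, student:1
Hapax (freq=1): chair, good, horse, push, quickly, sailor, storm, student, yet

9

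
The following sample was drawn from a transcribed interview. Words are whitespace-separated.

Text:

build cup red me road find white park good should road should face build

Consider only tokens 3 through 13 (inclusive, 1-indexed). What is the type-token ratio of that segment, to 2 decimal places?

0.82

Segment tokens 3–13: red, me, road, find, white, park, good, should, road, should, face
Segment N = 11, segment V = 9.
TTR = 9 / 11 = 0.82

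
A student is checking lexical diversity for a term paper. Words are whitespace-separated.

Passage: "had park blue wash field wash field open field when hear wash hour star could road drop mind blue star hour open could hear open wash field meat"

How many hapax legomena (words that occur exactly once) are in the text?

Frequencies: wash:4, field:4, open:3, blue:2, hear:2, hour:2, star:2, could:2, had:1, park:1, when:1, road:1, drop:1, mind:1, meat:1
Hapax (freq=1): drop, had, meat, mind, park, road, when

7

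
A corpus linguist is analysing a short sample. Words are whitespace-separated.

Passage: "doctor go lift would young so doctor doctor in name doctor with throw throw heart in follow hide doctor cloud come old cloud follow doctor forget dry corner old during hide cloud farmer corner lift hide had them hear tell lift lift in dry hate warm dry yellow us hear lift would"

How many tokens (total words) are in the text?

Tokens: doctor, go, lift, would, young, so, doctor, doctor, in, name, doctor, with, throw, throw, heart, in, follow, hide, doctor, cloud, come, old, cloud, follow, doctor, forget, dry, corner, old, during, hide, cloud, farmer, corner, lift, hide, had, them, hear, tell, lift, lift, in, dry, hate, warm, dry, yellow, us, hear, lift, would
N = 52

52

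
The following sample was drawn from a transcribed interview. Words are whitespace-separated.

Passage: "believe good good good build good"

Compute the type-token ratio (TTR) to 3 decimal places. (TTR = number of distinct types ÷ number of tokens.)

N = 6 tokens, V = 3 types.
TTR = V / N = 3 / 6 = 0.500

0.500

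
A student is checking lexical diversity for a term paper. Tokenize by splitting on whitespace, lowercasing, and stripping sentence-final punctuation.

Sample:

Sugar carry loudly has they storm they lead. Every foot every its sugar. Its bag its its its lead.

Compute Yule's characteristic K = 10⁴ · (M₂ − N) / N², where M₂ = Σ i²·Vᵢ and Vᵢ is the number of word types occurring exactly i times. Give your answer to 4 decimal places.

775.6233

Frequencies: its:5, sugar:2, they:2, lead:2, every:2, carry:1, loudly:1, has:1, storm:1, foot:1, bag:1
N = 19. Frequency spectrum: V_1=6, V_2=4, V_5=1
M₂ = 1²·6 + 2²·4 + 5²·1 = 47
K = 10000 × (47 − 19) / 19² = 775.6233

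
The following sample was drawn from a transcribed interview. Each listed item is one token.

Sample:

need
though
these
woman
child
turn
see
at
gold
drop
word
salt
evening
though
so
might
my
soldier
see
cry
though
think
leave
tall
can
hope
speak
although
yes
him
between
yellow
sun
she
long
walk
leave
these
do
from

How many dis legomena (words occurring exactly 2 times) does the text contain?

Frequencies: though:3, these:2, see:2, leave:2, need:1, woman:1, child:1, turn:1, at:1, gold:1, drop:1, word:1, salt:1, evening:1, so:1, might:1, my:1, soldier:1, cry:1, think:1, … (15 more, each freq 1)
Words with frequency 2: leave, see, these

3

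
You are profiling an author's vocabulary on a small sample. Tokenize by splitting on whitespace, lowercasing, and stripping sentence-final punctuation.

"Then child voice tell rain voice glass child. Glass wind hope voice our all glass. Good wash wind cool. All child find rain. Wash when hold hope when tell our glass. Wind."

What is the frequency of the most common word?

Frequencies: glass:4, child:3, voice:3, wind:3, tell:2, rain:2, hope:2, our:2, all:2, wash:2, when:2, then:1, good:1, cool:1, find:1, hold:1
Most common: 'glass' with frequency 4.

4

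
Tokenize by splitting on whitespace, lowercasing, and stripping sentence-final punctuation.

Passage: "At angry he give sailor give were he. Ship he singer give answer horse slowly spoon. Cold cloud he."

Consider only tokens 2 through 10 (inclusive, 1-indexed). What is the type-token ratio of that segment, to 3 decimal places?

0.667

Segment tokens 2–10: angry, he, give, sailor, give, were, he, ship, he
Segment N = 9, segment V = 6.
TTR = 6 / 9 = 0.667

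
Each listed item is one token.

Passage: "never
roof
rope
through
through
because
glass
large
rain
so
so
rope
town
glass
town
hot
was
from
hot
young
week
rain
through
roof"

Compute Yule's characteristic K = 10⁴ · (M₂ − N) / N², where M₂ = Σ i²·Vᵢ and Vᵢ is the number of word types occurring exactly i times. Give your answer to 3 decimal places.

347.222

Frequencies: through:3, roof:2, rope:2, glass:2, rain:2, so:2, town:2, hot:2, never:1, because:1, large:1, was:1, from:1, young:1, week:1
N = 24. Frequency spectrum: V_1=7, V_2=7, V_3=1
M₂ = 1²·7 + 2²·7 + 3²·1 = 44
K = 10000 × (44 − 24) / 24² = 347.222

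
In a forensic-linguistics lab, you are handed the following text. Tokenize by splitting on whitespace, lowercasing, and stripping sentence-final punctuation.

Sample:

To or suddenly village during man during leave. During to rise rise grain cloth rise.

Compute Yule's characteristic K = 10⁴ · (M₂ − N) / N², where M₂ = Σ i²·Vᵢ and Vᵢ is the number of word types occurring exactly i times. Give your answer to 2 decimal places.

622.22

Frequencies: during:3, rise:3, to:2, or:1, suddenly:1, village:1, man:1, leave:1, grain:1, cloth:1
N = 15. Frequency spectrum: V_1=7, V_2=1, V_3=2
M₂ = 1²·7 + 2²·1 + 3²·2 = 29
K = 10000 × (29 − 15) / 15² = 622.22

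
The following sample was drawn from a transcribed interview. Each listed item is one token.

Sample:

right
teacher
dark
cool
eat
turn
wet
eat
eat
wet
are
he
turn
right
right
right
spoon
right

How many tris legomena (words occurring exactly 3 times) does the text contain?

Frequencies: right:5, eat:3, turn:2, wet:2, teacher:1, dark:1, cool:1, are:1, he:1, spoon:1
Words with frequency 3: eat

1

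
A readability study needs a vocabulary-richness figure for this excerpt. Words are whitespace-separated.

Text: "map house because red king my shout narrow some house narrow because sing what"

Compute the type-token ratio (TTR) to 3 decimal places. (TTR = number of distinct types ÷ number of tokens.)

0.786

N = 14 tokens, V = 11 types.
TTR = V / N = 11 / 14 = 0.786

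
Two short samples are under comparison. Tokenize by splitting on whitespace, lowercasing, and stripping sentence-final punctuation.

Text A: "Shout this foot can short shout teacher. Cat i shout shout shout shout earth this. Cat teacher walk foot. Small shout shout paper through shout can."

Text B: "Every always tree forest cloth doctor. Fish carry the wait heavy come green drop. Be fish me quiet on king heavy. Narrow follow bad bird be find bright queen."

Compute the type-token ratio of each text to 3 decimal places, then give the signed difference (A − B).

-0.397

TTR(A) = 13/26 = 0.500
TTR(B) = 26/29 = 0.897
Difference = 0.500 − 0.897 = -0.397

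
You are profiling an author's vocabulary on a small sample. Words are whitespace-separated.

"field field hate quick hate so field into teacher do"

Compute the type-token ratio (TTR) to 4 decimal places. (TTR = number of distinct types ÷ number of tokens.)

0.7000

N = 10 tokens, V = 7 types.
TTR = V / N = 7 / 10 = 0.7000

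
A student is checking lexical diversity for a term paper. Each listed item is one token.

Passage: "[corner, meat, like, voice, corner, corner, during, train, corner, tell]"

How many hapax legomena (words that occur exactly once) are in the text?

Frequencies: corner:4, meat:1, like:1, voice:1, during:1, train:1, tell:1
Hapax (freq=1): during, like, meat, tell, train, voice

6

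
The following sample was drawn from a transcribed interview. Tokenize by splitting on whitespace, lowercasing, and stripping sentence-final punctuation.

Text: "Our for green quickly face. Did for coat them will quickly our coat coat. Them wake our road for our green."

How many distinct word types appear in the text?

Distinct types: {coat, did, face, for, green, our, quickly, road, them, wake, will}
V = 11

11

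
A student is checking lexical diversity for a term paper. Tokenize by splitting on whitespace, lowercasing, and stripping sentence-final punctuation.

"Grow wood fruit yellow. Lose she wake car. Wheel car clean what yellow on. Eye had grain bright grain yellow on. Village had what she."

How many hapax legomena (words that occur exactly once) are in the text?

Frequencies: yellow:3, she:2, car:2, what:2, on:2, had:2, grain:2, grow:1, wood:1, fruit:1, lose:1, wake:1, wheel:1, clean:1, eye:1, bright:1, village:1
Hapax (freq=1): bright, clean, eye, fruit, grow, lose, village, wake, wheel, wood

10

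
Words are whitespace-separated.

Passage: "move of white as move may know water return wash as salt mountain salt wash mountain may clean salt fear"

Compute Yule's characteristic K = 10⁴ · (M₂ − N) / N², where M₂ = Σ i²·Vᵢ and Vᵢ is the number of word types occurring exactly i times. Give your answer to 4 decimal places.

400.0000

Frequencies: salt:3, move:2, as:2, may:2, wash:2, mountain:2, of:1, white:1, know:1, water:1, return:1, clean:1, fear:1
N = 20. Frequency spectrum: V_1=7, V_2=5, V_3=1
M₂ = 1²·7 + 2²·5 + 3²·1 = 36
K = 10000 × (36 − 20) / 20² = 400.0000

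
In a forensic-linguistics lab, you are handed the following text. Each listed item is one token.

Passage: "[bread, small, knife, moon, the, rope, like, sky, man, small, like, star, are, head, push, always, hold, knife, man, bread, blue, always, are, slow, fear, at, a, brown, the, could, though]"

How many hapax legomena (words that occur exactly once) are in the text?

Frequencies: bread:2, small:2, knife:2, the:2, like:2, man:2, are:2, always:2, moon:1, rope:1, sky:1, star:1, head:1, push:1, hold:1, blue:1, slow:1, fear:1, at:1, a:1, … (3 more, each freq 1)
Hapax (freq=1): a, at, blue, brown, could, fear, head, hold, moon, push, rope, sky, slow, star, though

15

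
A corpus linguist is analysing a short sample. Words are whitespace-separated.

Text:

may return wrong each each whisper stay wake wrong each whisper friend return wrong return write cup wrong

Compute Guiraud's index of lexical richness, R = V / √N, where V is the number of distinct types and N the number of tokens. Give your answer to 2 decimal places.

2.36

N = 18, V = 10.
√N = 4.242641
R = 10 / 4.242641 = 2.36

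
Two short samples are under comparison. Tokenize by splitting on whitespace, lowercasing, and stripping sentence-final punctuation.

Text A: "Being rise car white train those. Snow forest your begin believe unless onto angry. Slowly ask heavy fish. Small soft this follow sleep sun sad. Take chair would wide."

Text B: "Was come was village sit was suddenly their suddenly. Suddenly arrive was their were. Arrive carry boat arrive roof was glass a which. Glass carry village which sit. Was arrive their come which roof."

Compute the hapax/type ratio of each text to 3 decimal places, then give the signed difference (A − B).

0.786

A: hapax=29, V=29, ratio=1.000
B: hapax=3, V=14, ratio=0.214
Difference = 1.000 − 0.214 = 0.786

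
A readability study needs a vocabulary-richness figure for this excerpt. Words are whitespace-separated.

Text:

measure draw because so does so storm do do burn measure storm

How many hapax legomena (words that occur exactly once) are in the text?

Frequencies: measure:2, so:2, storm:2, do:2, draw:1, because:1, does:1, burn:1
Hapax (freq=1): because, burn, does, draw

4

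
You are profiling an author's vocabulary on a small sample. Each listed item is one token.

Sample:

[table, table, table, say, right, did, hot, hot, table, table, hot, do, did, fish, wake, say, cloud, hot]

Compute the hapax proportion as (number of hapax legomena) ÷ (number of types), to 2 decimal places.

0.56

Frequencies: table:5, hot:4, say:2, did:2, right:1, do:1, fish:1, wake:1, cloud:1
Hapax count = 5; type count = 9.
Ratio = 5 / 9 = 0.56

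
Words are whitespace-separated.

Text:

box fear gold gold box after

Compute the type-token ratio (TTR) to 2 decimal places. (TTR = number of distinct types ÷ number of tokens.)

0.67

N = 6 tokens, V = 4 types.
TTR = V / N = 4 / 6 = 0.67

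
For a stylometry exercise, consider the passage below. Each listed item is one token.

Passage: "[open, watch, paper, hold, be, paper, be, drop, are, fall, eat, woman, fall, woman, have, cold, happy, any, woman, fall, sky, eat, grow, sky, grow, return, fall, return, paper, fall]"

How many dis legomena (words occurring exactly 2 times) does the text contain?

5

Frequencies: fall:5, paper:3, woman:3, be:2, eat:2, sky:2, grow:2, return:2, open:1, watch:1, hold:1, drop:1, are:1, have:1, cold:1, happy:1, any:1
Words with frequency 2: be, eat, grow, return, sky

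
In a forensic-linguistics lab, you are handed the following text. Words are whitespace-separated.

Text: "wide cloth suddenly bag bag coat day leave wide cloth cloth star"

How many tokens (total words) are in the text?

Tokens: wide, cloth, suddenly, bag, bag, coat, day, leave, wide, cloth, cloth, star
N = 12

12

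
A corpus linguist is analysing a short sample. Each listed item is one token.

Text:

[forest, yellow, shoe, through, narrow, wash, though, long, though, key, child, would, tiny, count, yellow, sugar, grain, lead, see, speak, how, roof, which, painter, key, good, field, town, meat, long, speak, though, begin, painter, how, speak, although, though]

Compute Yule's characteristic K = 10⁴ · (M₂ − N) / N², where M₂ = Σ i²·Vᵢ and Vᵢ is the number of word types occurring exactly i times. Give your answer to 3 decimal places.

193.906

Frequencies: though:4, speak:3, yellow:2, long:2, key:2, how:2, painter:2, forest:1, shoe:1, through:1, narrow:1, wash:1, child:1, would:1, tiny:1, count:1, sugar:1, grain:1, lead:1, see:1, … (8 more, each freq 1)
N = 38. Frequency spectrum: V_1=21, V_2=5, V_3=1, V_4=1
M₂ = 1²·21 + 2²·5 + 3²·1 + 4²·1 = 66
K = 10000 × (66 − 38) / 38² = 193.906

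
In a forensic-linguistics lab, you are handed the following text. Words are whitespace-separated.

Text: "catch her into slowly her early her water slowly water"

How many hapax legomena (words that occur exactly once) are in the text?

Frequencies: her:3, slowly:2, water:2, catch:1, into:1, early:1
Hapax (freq=1): catch, early, into

3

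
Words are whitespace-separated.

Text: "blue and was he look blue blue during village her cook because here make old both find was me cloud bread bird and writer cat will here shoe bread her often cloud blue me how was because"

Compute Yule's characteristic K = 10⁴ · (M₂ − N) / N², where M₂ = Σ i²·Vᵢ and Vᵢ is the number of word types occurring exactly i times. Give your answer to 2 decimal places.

Frequencies: blue:4, was:3, and:2, her:2, because:2, here:2, me:2, cloud:2, bread:2, he:1, look:1, during:1, village:1, cook:1, make:1, old:1, both:1, find:1, bird:1, writer:1, … (5 more, each freq 1)
N = 37. Frequency spectrum: V_1=16, V_2=7, V_3=1, V_4=1
M₂ = 1²·16 + 2²·7 + 3²·1 + 4²·1 = 69
K = 10000 × (69 − 37) / 37² = 233.75

233.75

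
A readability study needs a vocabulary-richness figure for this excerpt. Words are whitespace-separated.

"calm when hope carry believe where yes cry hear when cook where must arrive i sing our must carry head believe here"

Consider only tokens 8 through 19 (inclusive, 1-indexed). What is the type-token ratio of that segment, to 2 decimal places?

Segment tokens 8–19: cry, hear, when, cook, where, must, arrive, i, sing, our, must, carry
Segment N = 12, segment V = 11.
TTR = 11 / 12 = 0.92

0.92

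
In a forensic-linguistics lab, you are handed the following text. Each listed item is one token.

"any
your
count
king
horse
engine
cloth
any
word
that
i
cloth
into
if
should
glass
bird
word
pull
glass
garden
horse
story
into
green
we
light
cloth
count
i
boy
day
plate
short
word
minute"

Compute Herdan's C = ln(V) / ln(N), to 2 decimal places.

0.91

N = 36, V = 26.
ln(V) = 3.258097, ln(N) = 3.583519
C = 3.258097 / 3.583519 = 0.91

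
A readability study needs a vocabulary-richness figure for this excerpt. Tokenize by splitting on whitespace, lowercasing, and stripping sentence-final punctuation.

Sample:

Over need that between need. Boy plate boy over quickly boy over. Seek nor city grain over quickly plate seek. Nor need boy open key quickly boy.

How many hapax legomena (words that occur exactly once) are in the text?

Frequencies: boy:5, over:4, need:3, quickly:3, plate:2, seek:2, nor:2, that:1, between:1, city:1, grain:1, open:1, key:1
Hapax (freq=1): between, city, grain, key, open, that

6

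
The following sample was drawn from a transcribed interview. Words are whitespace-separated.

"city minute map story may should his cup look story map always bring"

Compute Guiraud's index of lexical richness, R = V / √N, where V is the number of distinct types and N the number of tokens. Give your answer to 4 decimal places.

3.0509

N = 13, V = 11.
√N = 3.605551
R = 11 / 3.605551 = 3.0509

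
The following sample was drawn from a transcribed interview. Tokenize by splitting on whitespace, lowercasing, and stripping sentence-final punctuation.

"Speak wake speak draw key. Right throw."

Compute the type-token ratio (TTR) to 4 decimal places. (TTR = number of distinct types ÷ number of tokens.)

N = 7 tokens, V = 6 types.
TTR = V / N = 6 / 7 = 0.8571

0.8571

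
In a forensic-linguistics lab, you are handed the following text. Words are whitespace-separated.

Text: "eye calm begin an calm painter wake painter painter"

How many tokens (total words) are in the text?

Tokens: eye, calm, begin, an, calm, painter, wake, painter, painter
N = 9

9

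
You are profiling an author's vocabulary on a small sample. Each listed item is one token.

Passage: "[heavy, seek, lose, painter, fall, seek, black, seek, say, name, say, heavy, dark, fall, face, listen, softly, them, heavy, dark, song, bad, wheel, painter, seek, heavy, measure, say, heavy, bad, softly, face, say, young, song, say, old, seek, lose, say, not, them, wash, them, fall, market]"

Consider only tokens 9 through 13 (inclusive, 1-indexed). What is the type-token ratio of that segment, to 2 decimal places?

0.80

Segment tokens 9–13: say, name, say, heavy, dark
Segment N = 5, segment V = 4.
TTR = 4 / 5 = 0.80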